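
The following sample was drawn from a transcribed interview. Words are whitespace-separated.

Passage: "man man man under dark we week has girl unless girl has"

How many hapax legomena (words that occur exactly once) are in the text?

Frequencies: man:3, has:2, girl:2, under:1, dark:1, we:1, week:1, unless:1
Hapax (freq=1): dark, under, unless, we, week

5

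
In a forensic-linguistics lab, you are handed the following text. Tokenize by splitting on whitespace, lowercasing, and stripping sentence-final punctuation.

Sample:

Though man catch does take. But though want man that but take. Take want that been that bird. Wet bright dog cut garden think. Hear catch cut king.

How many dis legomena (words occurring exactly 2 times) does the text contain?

6

Frequencies: take:3, that:3, though:2, man:2, catch:2, but:2, want:2, cut:2, does:1, been:1, bird:1, wet:1, bright:1, dog:1, garden:1, think:1, hear:1, king:1
Words with frequency 2: but, catch, cut, man, though, want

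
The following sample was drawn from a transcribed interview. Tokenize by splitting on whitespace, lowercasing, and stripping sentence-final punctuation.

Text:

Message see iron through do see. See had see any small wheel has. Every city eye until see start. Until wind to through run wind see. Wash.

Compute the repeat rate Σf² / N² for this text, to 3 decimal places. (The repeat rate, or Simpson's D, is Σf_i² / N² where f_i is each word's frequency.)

0.086

Frequencies: see:6, through:2, until:2, wind:2, message:1, iron:1, do:1, had:1, any:1, small:1, wheel:1, has:1, every:1, city:1, eye:1, start:1, to:1, run:1, wash:1
Σf² = 63; N² = 729
Repeat rate = 63 / 729 = 0.086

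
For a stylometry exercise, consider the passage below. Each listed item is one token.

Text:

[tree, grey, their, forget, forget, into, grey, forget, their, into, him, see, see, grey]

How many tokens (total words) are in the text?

Tokens: tree, grey, their, forget, forget, into, grey, forget, their, into, him, see, see, grey
N = 14

14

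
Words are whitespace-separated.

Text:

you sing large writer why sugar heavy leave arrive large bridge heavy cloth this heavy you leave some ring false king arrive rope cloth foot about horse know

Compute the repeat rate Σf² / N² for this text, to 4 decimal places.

Frequencies: heavy:3, you:2, large:2, leave:2, arrive:2, cloth:2, sing:1, writer:1, why:1, sugar:1, bridge:1, this:1, some:1, ring:1, false:1, king:1, rope:1, foot:1, about:1, horse:1, … (1 more, each freq 1)
Σf² = 44; N² = 784
Repeat rate = 44 / 784 = 0.0561

0.0561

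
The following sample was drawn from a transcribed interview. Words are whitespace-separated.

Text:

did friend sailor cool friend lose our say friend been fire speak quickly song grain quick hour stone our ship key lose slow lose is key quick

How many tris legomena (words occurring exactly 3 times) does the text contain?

Frequencies: friend:3, lose:3, our:2, quick:2, key:2, did:1, sailor:1, cool:1, say:1, been:1, fire:1, speak:1, quickly:1, song:1, grain:1, hour:1, stone:1, ship:1, slow:1, is:1
Words with frequency 3: friend, lose

2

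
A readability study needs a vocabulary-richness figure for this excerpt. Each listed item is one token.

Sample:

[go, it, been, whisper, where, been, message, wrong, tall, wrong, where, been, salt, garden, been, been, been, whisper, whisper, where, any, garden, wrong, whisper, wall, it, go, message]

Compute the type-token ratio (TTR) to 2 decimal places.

N = 28 tokens, V = 12 types.
TTR = V / N = 12 / 28 = 0.43

0.43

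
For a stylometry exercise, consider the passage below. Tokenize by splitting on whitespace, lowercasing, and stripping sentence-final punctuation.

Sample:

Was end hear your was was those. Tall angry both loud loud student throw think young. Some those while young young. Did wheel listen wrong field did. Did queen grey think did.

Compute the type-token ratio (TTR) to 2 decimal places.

N = 32 tokens, V = 22 types.
TTR = V / N = 22 / 32 = 0.69

0.69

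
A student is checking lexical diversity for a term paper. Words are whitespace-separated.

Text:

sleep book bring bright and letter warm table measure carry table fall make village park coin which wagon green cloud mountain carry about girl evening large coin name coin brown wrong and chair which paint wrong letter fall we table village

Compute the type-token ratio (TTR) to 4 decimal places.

N = 41 tokens, V = 30 types.
TTR = V / N = 30 / 41 = 0.7317

0.7317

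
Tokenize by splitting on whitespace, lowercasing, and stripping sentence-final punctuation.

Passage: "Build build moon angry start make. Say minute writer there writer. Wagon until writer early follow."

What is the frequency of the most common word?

Frequencies: writer:3, build:2, moon:1, angry:1, start:1, make:1, say:1, minute:1, there:1, wagon:1, until:1, early:1, follow:1
Most common: 'writer' with frequency 3.

3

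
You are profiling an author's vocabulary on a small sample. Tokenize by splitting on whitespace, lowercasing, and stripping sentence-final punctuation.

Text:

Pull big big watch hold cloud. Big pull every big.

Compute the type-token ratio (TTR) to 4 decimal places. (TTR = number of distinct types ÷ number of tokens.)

0.6000

N = 10 tokens, V = 6 types.
TTR = V / N = 6 / 10 = 0.6000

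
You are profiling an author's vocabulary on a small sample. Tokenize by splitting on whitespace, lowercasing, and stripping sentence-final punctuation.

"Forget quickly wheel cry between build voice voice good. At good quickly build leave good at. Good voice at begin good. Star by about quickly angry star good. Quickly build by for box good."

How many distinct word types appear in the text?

Distinct types: {about, angry, at, begin, between, box, build, by, cry, for, forget, good, leave, quickly, star, voice, wheel}
V = 17

17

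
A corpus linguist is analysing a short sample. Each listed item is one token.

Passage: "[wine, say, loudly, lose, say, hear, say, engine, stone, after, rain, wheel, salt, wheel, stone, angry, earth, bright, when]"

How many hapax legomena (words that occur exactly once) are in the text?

12

Frequencies: say:3, stone:2, wheel:2, wine:1, loudly:1, lose:1, hear:1, engine:1, after:1, rain:1, salt:1, angry:1, earth:1, bright:1, when:1
Hapax (freq=1): after, angry, bright, earth, engine, hear, lose, loudly, rain, salt, when, wine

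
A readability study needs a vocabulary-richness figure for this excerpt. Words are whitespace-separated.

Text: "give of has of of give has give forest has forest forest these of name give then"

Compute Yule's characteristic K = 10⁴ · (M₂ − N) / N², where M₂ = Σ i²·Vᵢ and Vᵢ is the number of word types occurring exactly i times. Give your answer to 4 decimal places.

1245.6747

Frequencies: give:4, of:4, has:3, forest:3, these:1, name:1, then:1
N = 17. Frequency spectrum: V_1=3, V_3=2, V_4=2
M₂ = 1²·3 + 3²·2 + 4²·2 = 53
K = 10000 × (53 − 17) / 17² = 1245.6747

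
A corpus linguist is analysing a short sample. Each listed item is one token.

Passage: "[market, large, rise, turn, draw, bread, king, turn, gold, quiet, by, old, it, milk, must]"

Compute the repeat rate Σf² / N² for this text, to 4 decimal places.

0.0756

Frequencies: turn:2, market:1, large:1, rise:1, draw:1, bread:1, king:1, gold:1, quiet:1, by:1, old:1, it:1, milk:1, must:1
Σf² = 17; N² = 225
Repeat rate = 17 / 225 = 0.0756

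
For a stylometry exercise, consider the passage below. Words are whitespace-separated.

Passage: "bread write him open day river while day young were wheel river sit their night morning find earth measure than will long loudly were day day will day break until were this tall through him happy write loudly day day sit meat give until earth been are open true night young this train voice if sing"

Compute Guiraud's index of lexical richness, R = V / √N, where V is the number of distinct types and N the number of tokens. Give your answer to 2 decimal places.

4.81

N = 56, V = 36.
√N = 7.483315
R = 36 / 7.483315 = 4.81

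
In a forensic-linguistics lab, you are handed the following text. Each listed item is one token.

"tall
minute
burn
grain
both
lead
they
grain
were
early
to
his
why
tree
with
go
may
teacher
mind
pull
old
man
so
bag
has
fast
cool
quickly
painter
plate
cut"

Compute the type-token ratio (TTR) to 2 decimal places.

N = 31 tokens, V = 30 types.
TTR = V / N = 30 / 31 = 0.97

0.97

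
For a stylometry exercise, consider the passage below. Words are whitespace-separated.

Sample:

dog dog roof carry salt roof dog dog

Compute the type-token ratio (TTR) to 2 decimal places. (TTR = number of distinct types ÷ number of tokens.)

0.50

N = 8 tokens, V = 4 types.
TTR = V / N = 4 / 8 = 0.50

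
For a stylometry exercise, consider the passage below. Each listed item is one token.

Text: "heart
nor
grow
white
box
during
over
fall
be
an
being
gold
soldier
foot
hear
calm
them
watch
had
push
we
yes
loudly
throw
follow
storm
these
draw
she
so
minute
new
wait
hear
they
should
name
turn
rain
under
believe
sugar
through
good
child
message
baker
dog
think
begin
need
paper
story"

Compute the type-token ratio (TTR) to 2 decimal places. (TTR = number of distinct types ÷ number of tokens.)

N = 53 tokens, V = 52 types.
TTR = V / N = 52 / 53 = 0.98

0.98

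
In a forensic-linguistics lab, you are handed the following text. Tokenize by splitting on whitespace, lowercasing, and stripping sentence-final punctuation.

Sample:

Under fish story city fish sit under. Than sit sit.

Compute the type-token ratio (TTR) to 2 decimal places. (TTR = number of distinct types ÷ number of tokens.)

N = 10 tokens, V = 6 types.
TTR = V / N = 6 / 10 = 0.60

0.60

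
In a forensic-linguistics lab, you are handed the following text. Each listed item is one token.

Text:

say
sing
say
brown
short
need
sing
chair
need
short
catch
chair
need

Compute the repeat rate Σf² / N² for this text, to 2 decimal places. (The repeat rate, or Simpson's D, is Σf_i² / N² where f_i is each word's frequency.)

0.16

Frequencies: need:3, say:2, sing:2, short:2, chair:2, brown:1, catch:1
Σf² = 27; N² = 169
Repeat rate = 27 / 169 = 0.16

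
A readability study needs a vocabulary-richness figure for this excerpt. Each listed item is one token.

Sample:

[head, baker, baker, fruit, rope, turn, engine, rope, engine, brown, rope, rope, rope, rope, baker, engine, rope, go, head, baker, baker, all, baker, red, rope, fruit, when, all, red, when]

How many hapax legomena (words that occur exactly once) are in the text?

Frequencies: rope:8, baker:6, engine:3, head:2, fruit:2, all:2, red:2, when:2, turn:1, brown:1, go:1
Hapax (freq=1): brown, go, turn

3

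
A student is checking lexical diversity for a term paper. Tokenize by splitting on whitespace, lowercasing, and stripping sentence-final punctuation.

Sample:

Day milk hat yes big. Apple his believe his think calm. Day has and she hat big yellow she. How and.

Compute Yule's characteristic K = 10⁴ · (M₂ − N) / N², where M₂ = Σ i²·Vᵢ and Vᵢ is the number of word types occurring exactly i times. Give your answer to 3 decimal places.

272.109

Frequencies: day:2, hat:2, big:2, his:2, and:2, she:2, milk:1, yes:1, apple:1, believe:1, think:1, calm:1, has:1, yellow:1, how:1
N = 21. Frequency spectrum: V_1=9, V_2=6
M₂ = 1²·9 + 2²·6 = 33
K = 10000 × (33 − 21) / 21² = 272.109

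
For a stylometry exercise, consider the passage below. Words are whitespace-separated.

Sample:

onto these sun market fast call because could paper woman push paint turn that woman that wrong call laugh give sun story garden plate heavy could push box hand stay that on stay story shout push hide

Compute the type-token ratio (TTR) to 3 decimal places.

0.730

N = 37 tokens, V = 27 types.
TTR = V / N = 27 / 37 = 0.730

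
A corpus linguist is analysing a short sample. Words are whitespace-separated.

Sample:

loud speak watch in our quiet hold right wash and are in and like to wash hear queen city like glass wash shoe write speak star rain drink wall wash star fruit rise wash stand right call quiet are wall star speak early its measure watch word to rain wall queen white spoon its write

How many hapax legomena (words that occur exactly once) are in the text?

Frequencies: wash:5, speak:3, star:3, wall:3, watch:2, in:2, quiet:2, right:2, and:2, are:2, like:2, to:2, queen:2, write:2, rain:2, its:2, loud:1, our:1, hold:1, hear:1, … (13 more, each freq 1)
Hapax (freq=1): call, city, drink, early, fruit, glass, hear, hold, loud, measure, our, rise, shoe, spoon, stand, white, word

17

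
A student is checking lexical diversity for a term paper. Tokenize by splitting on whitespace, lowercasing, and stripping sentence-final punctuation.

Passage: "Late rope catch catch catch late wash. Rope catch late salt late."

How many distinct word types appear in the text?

Distinct types: {catch, late, rope, salt, wash}
V = 5

5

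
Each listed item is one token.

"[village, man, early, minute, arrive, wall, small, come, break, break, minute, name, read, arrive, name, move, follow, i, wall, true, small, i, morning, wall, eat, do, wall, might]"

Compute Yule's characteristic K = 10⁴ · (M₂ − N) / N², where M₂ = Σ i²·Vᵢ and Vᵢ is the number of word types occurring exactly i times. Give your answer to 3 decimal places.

Frequencies: wall:4, minute:2, arrive:2, small:2, break:2, name:2, i:2, village:1, man:1, early:1, come:1, read:1, move:1, follow:1, true:1, morning:1, eat:1, do:1, might:1
N = 28. Frequency spectrum: V_1=12, V_2=6, V_4=1
M₂ = 1²·12 + 2²·6 + 4²·1 = 52
K = 10000 × (52 − 28) / 28² = 306.122

306.122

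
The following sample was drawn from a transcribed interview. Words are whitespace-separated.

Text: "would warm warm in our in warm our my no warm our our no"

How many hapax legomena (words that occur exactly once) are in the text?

2

Frequencies: warm:4, our:4, in:2, no:2, would:1, my:1
Hapax (freq=1): my, would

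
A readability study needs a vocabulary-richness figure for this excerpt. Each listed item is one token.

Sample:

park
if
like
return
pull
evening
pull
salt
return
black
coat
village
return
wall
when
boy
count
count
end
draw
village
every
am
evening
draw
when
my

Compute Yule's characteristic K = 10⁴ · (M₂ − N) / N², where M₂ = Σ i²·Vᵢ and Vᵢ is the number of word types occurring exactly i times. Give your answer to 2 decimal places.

Frequencies: return:3, pull:2, evening:2, village:2, when:2, count:2, draw:2, park:1, if:1, like:1, salt:1, black:1, coat:1, wall:1, boy:1, end:1, every:1, am:1, my:1
N = 27. Frequency spectrum: V_1=12, V_2=6, V_3=1
M₂ = 1²·12 + 2²·6 + 3²·1 = 45
K = 10000 × (45 − 27) / 27² = 246.91

246.91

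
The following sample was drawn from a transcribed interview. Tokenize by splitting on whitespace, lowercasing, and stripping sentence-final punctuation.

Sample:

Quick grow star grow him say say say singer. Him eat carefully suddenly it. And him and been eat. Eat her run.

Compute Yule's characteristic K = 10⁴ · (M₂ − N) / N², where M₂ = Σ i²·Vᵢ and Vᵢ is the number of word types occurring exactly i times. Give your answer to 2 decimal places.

Frequencies: him:3, say:3, eat:3, grow:2, and:2, quick:1, star:1, singer:1, carefully:1, suddenly:1, it:1, been:1, her:1, run:1
N = 22. Frequency spectrum: V_1=9, V_2=2, V_3=3
M₂ = 1²·9 + 2²·2 + 3²·3 = 44
K = 10000 × (44 − 22) / 22² = 454.55

454.55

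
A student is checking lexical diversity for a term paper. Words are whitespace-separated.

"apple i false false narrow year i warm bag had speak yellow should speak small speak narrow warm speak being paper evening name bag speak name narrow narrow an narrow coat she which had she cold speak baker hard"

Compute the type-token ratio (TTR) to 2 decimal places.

0.59

N = 39 tokens, V = 23 types.
TTR = V / N = 23 / 39 = 0.59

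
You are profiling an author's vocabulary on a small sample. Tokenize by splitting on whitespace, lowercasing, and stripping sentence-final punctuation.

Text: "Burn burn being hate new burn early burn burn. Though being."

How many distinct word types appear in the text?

Distinct types: {being, burn, early, hate, new, though}
V = 6

6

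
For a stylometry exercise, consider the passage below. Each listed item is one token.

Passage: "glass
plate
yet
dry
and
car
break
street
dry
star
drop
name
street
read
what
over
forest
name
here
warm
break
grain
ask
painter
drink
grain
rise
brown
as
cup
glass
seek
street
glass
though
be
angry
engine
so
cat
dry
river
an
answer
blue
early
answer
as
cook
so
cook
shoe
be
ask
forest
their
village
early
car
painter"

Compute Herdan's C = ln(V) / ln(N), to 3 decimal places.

0.907

N = 60, V = 41.
ln(V) = 3.713572, ln(N) = 4.094345
C = 3.713572 / 4.094345 = 0.907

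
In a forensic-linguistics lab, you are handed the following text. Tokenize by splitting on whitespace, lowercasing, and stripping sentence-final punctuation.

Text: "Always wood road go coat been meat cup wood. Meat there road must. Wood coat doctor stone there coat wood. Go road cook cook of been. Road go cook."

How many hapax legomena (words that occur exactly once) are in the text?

Frequencies: wood:4, road:4, go:3, coat:3, cook:3, been:2, meat:2, there:2, always:1, cup:1, must:1, doctor:1, stone:1, of:1
Hapax (freq=1): always, cup, doctor, must, of, stone

6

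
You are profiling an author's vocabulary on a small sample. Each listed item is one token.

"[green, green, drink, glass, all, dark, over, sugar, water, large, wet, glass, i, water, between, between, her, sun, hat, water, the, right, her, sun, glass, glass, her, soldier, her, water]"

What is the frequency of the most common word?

4

Frequencies: glass:4, water:4, her:4, green:2, between:2, sun:2, drink:1, all:1, dark:1, over:1, sugar:1, large:1, wet:1, i:1, hat:1, the:1, right:1, soldier:1
Most common: 'glass' with frequency 4.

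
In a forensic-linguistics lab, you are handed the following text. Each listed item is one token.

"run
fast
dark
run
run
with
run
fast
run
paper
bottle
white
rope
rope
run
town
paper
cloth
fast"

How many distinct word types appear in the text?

Distinct types: {bottle, cloth, dark, fast, paper, rope, run, town, white, with}
V = 10

10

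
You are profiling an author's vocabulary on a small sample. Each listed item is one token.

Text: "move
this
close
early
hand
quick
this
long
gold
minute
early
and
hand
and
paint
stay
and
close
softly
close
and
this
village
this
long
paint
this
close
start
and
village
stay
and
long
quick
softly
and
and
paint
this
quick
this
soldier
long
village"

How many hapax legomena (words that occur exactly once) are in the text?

5

Frequencies: and:8, this:7, close:4, long:4, quick:3, paint:3, village:3, early:2, hand:2, stay:2, softly:2, move:1, gold:1, minute:1, start:1, soldier:1
Hapax (freq=1): gold, minute, move, soldier, start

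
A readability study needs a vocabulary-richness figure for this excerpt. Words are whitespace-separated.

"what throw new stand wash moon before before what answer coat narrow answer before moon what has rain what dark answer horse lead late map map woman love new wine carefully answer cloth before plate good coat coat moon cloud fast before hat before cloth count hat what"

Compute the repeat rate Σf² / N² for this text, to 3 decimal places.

0.056

Frequencies: before:6, what:5, answer:4, moon:3, coat:3, new:2, map:2, cloth:2, hat:2, throw:1, stand:1, wash:1, narrow:1, has:1, rain:1, dark:1, horse:1, lead:1, late:1, woman:1, … (8 more, each freq 1)
Σf² = 130; N² = 2304
Repeat rate = 130 / 2304 = 0.056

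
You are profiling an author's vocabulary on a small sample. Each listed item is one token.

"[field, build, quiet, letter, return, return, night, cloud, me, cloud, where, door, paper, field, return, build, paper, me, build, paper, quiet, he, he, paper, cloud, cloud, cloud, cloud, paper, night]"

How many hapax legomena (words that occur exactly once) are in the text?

3

Frequencies: cloud:6, paper:5, build:3, return:3, field:2, quiet:2, night:2, me:2, he:2, letter:1, where:1, door:1
Hapax (freq=1): door, letter, where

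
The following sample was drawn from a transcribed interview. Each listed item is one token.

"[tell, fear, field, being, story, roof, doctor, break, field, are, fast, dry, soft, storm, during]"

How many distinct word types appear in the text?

14

Distinct types: {are, being, break, doctor, dry, during, fast, fear, field, roof, soft, storm, story, tell}
V = 14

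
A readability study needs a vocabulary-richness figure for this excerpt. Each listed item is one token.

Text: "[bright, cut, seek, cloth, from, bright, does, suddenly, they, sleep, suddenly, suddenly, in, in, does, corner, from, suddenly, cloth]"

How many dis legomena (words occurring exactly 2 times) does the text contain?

Frequencies: suddenly:4, bright:2, cloth:2, from:2, does:2, in:2, cut:1, seek:1, they:1, sleep:1, corner:1
Words with frequency 2: bright, cloth, does, from, in

5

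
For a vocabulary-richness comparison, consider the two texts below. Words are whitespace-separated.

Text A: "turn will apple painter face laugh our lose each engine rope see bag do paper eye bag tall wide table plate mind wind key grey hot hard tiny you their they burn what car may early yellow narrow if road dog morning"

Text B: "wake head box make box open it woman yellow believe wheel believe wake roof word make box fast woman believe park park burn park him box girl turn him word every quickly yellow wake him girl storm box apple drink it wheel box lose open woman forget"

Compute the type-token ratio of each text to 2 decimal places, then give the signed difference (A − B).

TTR(A) = 41/42 = 0.98
TTR(B) = 25/47 = 0.53
Difference = 0.98 − 0.53 = 0.45

0.45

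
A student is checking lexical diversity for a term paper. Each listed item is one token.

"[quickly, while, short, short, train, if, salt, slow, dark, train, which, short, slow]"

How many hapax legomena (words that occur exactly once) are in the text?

6

Frequencies: short:3, train:2, slow:2, quickly:1, while:1, if:1, salt:1, dark:1, which:1
Hapax (freq=1): dark, if, quickly, salt, which, while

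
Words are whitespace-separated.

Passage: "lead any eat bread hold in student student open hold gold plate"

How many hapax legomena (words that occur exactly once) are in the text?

8

Frequencies: hold:2, student:2, lead:1, any:1, eat:1, bread:1, in:1, open:1, gold:1, plate:1
Hapax (freq=1): any, bread, eat, gold, in, lead, open, plate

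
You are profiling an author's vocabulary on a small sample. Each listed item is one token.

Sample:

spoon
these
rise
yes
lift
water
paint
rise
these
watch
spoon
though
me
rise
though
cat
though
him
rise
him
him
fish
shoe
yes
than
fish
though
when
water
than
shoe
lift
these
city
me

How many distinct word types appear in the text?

17

Distinct types: {cat, city, fish, him, lift, me, paint, rise, shoe, spoon, than, these, though, watch, water, when, yes}
V = 17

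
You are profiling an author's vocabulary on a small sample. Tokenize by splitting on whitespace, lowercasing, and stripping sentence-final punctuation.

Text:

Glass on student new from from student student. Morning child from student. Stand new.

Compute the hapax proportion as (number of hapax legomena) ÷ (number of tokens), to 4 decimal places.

0.3571

Frequencies: student:4, from:3, new:2, glass:1, on:1, morning:1, child:1, stand:1
Hapax count = 5; token count = 14.
Ratio = 5 / 14 = 0.3571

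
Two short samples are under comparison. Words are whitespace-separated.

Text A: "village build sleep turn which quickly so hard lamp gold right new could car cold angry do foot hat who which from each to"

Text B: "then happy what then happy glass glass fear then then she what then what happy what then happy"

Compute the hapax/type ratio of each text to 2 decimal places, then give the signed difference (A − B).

0.63

A: hapax=22, V=23, ratio=0.96
B: hapax=2, V=6, ratio=0.33
Difference = 0.96 − 0.33 = 0.63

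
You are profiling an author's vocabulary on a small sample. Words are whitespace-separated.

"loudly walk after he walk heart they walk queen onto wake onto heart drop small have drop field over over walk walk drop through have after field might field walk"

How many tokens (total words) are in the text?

Tokens: loudly, walk, after, he, walk, heart, they, walk, queen, onto, wake, onto, heart, drop, small, have, drop, field, over, over, walk, walk, drop, through, have, after, field, might, field, walk
N = 30

30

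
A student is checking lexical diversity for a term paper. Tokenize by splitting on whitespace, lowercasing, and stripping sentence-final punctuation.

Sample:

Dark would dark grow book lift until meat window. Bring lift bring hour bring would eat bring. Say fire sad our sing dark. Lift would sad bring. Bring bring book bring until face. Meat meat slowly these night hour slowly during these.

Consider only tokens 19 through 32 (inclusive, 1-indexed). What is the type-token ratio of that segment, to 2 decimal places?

0.71

Segment tokens 19–32: fire, sad, our, sing, dark, lift, would, sad, bring, bring, bring, book, bring, until
Segment N = 14, segment V = 10.
TTR = 10 / 14 = 0.71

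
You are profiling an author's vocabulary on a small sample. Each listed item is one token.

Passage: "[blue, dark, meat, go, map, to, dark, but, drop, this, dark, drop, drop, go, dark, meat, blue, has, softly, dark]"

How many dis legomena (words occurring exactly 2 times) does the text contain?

Frequencies: dark:5, drop:3, blue:2, meat:2, go:2, map:1, to:1, but:1, this:1, has:1, softly:1
Words with frequency 2: blue, go, meat

3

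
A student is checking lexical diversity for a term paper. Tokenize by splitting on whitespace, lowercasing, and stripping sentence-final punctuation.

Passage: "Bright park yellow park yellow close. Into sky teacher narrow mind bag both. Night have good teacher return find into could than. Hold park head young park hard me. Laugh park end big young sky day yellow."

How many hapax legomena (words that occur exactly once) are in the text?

21

Frequencies: park:5, yellow:3, into:2, sky:2, teacher:2, young:2, bright:1, close:1, narrow:1, mind:1, bag:1, both:1, night:1, have:1, good:1, return:1, find:1, could:1, than:1, hold:1, … (7 more, each freq 1)
Hapax (freq=1): bag, big, both, bright, close, could, day, end, find, good, hard, have, head, hold, laugh, me, mind, narrow, night, return, than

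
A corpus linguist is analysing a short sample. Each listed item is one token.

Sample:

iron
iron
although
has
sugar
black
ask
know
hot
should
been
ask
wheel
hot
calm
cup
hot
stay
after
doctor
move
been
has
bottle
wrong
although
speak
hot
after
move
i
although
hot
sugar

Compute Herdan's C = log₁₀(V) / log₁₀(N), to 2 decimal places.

N = 34, V = 21.
log₁₀(V) = 1.322219, log₁₀(N) = 1.531479
C = 1.322219 / 1.531479 = 0.86

0.86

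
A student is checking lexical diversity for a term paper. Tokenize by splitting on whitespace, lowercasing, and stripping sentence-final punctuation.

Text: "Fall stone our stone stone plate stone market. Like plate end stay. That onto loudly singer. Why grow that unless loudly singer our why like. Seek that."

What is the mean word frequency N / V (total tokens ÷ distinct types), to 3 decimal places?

N = 27 tokens, V = 16 types.
Mean frequency = N / V = 27 / 16 = 1.688

1.688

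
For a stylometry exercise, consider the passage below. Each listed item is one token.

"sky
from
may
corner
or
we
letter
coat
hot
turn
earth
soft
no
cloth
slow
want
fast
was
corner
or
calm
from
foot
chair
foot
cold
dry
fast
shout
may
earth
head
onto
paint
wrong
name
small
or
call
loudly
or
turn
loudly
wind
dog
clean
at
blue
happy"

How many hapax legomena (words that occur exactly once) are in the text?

Frequencies: or:4, from:2, may:2, corner:2, turn:2, earth:2, fast:2, foot:2, loudly:2, sky:1, we:1, letter:1, coat:1, hot:1, soft:1, no:1, cloth:1, slow:1, want:1, was:1, … (18 more, each freq 1)
Hapax (freq=1): at, blue, call, calm, chair, clean, cloth, coat, cold, dog, dry, happy, head, hot, letter, name, no, onto, paint, shout, sky, slow, small, soft, want, was, we, wind, wrong

29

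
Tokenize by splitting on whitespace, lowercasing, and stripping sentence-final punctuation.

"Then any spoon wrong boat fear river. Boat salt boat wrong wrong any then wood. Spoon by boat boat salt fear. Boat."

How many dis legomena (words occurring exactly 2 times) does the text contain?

Frequencies: boat:6, wrong:3, then:2, any:2, spoon:2, fear:2, salt:2, river:1, wood:1, by:1
Words with frequency 2: any, fear, salt, spoon, then

5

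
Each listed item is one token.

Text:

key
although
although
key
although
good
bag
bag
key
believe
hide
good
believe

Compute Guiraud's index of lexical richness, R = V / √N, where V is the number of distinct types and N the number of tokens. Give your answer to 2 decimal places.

1.66

N = 13, V = 6.
√N = 3.605551
R = 6 / 3.605551 = 1.66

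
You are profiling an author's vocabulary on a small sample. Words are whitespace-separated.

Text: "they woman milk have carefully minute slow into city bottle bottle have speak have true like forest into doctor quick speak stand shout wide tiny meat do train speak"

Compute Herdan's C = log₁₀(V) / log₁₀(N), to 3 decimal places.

N = 29, V = 23.
log₁₀(V) = 1.361728, log₁₀(N) = 1.462398
C = 1.361728 / 1.462398 = 0.931

0.931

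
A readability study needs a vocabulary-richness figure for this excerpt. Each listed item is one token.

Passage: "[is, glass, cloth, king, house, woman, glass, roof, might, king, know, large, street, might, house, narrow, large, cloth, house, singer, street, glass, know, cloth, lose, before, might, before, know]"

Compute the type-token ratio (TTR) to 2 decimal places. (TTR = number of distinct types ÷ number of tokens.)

0.52

N = 29 tokens, V = 15 types.
TTR = V / N = 15 / 29 = 0.52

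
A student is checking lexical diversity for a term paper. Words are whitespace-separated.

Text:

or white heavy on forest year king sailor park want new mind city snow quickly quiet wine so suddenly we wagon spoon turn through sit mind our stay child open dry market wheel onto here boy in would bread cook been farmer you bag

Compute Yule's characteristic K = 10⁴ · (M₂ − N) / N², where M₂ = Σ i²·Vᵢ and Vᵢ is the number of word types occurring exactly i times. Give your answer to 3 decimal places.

Frequencies: mind:2, or:1, white:1, heavy:1, on:1, forest:1, year:1, king:1, sailor:1, park:1, want:1, new:1, city:1, snow:1, quickly:1, quiet:1, wine:1, so:1, suddenly:1, we:1, … (23 more, each freq 1)
N = 44. Frequency spectrum: V_1=42, V_2=1
M₂ = 1²·42 + 2²·1 = 46
K = 10000 × (46 − 44) / 44² = 10.331

10.331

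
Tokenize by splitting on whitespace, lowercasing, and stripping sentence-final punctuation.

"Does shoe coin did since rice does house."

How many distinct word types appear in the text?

7

Distinct types: {coin, did, does, house, rice, shoe, since}
V = 7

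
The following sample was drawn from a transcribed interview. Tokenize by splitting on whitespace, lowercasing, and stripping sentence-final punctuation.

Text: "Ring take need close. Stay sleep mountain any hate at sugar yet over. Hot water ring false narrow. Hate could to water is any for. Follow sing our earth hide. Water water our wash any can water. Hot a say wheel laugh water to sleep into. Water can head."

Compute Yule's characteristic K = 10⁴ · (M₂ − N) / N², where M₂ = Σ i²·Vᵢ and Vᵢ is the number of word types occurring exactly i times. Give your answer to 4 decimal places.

Frequencies: water:7, any:3, ring:2, sleep:2, hate:2, hot:2, to:2, our:2, can:2, take:1, need:1, close:1, stay:1, mountain:1, at:1, sugar:1, yet:1, over:1, false:1, narrow:1, … (14 more, each freq 1)
N = 49. Frequency spectrum: V_1=25, V_2=7, V_3=1, V_7=1
M₂ = 1²·25 + 2²·7 + 3²·1 + 7²·1 = 111
K = 10000 × (111 − 49) / 49² = 258.2257

258.2257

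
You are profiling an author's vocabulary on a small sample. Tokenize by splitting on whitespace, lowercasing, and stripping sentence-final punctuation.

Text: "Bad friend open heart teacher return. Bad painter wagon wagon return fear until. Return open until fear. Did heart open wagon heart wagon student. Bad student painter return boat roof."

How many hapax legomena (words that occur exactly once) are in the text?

Frequencies: return:4, wagon:4, bad:3, open:3, heart:3, painter:2, fear:2, until:2, student:2, friend:1, teacher:1, did:1, boat:1, roof:1
Hapax (freq=1): boat, did, friend, roof, teacher

5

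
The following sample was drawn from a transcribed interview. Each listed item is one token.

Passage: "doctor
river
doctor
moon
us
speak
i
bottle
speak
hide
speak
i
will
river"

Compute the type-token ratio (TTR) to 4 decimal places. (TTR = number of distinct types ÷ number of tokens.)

N = 14 tokens, V = 9 types.
TTR = V / N = 9 / 14 = 0.6429

0.6429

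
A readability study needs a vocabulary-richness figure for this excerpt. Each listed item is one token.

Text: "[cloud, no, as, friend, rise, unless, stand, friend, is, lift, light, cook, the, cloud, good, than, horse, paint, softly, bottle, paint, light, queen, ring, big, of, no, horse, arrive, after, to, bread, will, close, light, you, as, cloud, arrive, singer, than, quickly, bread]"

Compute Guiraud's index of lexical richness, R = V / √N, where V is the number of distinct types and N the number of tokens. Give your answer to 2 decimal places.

4.73

N = 43, V = 31.
√N = 6.557439
R = 31 / 6.557439 = 4.73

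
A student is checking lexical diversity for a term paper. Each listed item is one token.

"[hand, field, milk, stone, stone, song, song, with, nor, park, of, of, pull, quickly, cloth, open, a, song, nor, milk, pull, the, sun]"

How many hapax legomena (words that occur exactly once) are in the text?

Frequencies: song:3, milk:2, stone:2, nor:2, of:2, pull:2, hand:1, field:1, with:1, park:1, quickly:1, cloth:1, open:1, a:1, the:1, sun:1
Hapax (freq=1): a, cloth, field, hand, open, park, quickly, sun, the, with

10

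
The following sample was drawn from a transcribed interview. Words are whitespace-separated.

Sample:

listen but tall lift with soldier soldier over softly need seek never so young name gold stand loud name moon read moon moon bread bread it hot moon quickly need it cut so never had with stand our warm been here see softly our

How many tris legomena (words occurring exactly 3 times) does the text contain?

0

Frequencies: moon:4, with:2, soldier:2, softly:2, need:2, never:2, so:2, name:2, stand:2, bread:2, it:2, our:2, listen:1, but:1, tall:1, lift:1, over:1, seek:1, young:1, gold:1, … (10 more, each freq 1)
Words with frequency 3: (none)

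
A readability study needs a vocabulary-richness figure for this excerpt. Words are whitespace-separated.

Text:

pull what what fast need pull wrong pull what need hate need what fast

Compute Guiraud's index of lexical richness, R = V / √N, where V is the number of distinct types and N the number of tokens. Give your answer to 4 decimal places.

1.6036

N = 14, V = 6.
√N = 3.741657
R = 6 / 3.741657 = 1.6036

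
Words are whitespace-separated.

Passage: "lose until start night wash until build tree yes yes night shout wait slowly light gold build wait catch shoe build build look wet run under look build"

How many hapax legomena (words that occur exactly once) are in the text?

13

Frequencies: build:5, until:2, night:2, yes:2, wait:2, look:2, lose:1, start:1, wash:1, tree:1, shout:1, slowly:1, light:1, gold:1, catch:1, shoe:1, wet:1, run:1, under:1
Hapax (freq=1): catch, gold, light, lose, run, shoe, shout, slowly, start, tree, under, wash, wet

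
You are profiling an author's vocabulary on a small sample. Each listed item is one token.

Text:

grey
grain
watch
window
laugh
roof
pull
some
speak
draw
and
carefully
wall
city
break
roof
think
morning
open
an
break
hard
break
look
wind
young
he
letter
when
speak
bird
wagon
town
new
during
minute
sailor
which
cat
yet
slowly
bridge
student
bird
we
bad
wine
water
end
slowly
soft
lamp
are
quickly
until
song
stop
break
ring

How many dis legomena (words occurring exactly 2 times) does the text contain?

4

Frequencies: break:4, roof:2, speak:2, bird:2, slowly:2, grey:1, grain:1, watch:1, window:1, laugh:1, pull:1, some:1, draw:1, and:1, carefully:1, wall:1, city:1, think:1, morning:1, open:1, … (32 more, each freq 1)
Words with frequency 2: bird, roof, slowly, speak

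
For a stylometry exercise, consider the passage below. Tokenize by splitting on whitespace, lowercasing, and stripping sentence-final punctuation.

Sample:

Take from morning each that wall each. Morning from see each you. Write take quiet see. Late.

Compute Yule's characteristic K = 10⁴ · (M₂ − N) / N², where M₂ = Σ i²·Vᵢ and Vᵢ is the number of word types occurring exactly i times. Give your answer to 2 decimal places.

Frequencies: each:3, take:2, from:2, morning:2, see:2, that:1, wall:1, you:1, write:1, quiet:1, late:1
N = 17. Frequency spectrum: V_1=6, V_2=4, V_3=1
M₂ = 1²·6 + 2²·4 + 3²·1 = 31
K = 10000 × (31 − 17) / 17² = 484.43

484.43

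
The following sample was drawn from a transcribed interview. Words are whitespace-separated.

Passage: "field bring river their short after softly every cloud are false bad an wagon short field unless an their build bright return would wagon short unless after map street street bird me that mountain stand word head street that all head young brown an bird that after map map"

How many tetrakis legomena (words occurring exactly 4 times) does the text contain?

Frequencies: short:3, after:3, an:3, map:3, street:3, that:3, field:2, their:2, wagon:2, unless:2, bird:2, head:2, bring:1, river:1, softly:1, every:1, cloud:1, are:1, false:1, bad:1, … (11 more, each freq 1)
Words with frequency 4: (none)

0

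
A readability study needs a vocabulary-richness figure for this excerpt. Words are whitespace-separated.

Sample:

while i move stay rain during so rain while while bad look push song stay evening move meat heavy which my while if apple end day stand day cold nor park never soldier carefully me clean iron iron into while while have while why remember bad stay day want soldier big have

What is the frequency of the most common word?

Frequencies: while:7, stay:3, day:3, move:2, rain:2, bad:2, soldier:2, iron:2, have:2, i:1, during:1, so:1, look:1, push:1, song:1, evening:1, meat:1, heavy:1, which:1, my:1, … (16 more, each freq 1)
Most common: 'while' with frequency 7.

7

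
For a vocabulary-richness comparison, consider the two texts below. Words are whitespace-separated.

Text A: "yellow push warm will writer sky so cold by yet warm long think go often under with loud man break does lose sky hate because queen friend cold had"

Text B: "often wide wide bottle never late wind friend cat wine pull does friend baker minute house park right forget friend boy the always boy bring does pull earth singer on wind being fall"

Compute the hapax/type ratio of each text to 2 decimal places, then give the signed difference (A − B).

A: hapax=23, V=26, ratio=0.88
B: hapax=20, V=26, ratio=0.77
Difference = 0.88 − 0.77 = 0.11

0.11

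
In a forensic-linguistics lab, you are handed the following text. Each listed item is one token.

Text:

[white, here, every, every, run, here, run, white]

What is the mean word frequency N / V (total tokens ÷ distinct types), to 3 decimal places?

2.000

N = 8 tokens, V = 4 types.
Mean frequency = N / V = 8 / 4 = 2.000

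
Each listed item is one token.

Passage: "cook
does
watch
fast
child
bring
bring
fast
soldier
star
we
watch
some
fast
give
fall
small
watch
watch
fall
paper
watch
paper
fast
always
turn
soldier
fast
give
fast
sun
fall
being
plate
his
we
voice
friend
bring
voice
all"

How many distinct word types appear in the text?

Distinct types: {all, always, being, bring, child, cook, does, fall, fast, friend, give, his, paper, plate, small, soldier, some, star, sun, turn, voice, watch, we}
V = 23

23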